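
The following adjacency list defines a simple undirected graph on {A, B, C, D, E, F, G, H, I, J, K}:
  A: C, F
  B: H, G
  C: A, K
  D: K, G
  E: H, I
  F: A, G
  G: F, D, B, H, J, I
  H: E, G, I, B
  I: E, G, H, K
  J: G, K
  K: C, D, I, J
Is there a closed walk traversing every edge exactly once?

Degrees: A:2, B:2, C:2, D:2, E:2, F:2, G:6, H:4, I:4, J:2, K:4
All degrees are even and the non-isolated vertices are connected — an Eulerian circuit exists.

Yes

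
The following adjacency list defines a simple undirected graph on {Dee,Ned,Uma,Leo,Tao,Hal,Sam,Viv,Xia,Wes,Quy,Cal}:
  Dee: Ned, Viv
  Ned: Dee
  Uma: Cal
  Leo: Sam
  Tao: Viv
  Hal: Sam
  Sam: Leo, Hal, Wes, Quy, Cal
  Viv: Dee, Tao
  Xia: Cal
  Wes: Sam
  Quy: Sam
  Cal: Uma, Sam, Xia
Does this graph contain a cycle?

|V| = 12, |E| = 10, number of components = 2.
A forest on 12 vertices with 2 components has exactly 10 edges, which matches — so no cycle.

No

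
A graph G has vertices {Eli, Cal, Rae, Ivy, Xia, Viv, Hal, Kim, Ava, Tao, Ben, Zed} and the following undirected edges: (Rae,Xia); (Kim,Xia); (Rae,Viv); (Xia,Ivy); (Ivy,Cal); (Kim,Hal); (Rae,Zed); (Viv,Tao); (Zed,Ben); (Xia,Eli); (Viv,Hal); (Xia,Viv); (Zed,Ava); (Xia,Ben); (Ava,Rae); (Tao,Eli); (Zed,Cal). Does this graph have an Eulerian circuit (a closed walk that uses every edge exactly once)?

Yes

Degrees: Eli:2, Cal:2, Rae:4, Ivy:2, Xia:6, Viv:4, Hal:2, Kim:2, Ava:2, Tao:2, Ben:2, Zed:4
Every vertex has even degree and the edges form a single connected piece, so an Eulerian circuit exists.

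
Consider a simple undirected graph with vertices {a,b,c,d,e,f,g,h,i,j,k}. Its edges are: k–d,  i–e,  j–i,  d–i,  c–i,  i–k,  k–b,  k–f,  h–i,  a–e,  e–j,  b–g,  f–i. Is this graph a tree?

|V| = 11, |E| = 13.
Connected but with 13 > 10 edges, so it has a cycle and is not a tree.

No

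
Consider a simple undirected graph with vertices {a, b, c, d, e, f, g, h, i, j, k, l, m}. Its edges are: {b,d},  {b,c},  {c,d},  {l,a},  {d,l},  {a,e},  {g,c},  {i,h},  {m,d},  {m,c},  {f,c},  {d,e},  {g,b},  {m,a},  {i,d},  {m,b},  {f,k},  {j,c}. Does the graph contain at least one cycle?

|V| = 13, |E| = 18, number of components = 1.
Since 18 > 13 - 1, a cycle must exist; for instance d-c-g-b-d.

Yes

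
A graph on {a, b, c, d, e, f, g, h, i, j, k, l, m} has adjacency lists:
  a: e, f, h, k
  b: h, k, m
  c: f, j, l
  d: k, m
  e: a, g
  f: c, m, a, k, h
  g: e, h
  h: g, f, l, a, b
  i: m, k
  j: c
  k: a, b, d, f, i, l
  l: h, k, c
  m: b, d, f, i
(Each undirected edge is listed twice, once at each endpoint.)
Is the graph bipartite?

No

f-a-k-f is an odd cycle (length 3), and a bipartite graph can contain only even cycles.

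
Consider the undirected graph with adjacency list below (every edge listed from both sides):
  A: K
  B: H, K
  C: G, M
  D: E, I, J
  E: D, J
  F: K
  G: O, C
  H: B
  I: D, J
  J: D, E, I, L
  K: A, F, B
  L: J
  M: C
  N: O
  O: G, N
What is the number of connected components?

3

Component: {A, B, F, H, K}
Component: {C, G, M, N, O}
Component: {D, E, I, J, L}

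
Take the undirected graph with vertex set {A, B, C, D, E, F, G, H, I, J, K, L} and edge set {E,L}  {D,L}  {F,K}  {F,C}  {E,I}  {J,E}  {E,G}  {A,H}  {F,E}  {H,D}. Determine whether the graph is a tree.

No

The graph has 12 vertices and 10 edges.
It splits into 2 components, so it cannot be a tree.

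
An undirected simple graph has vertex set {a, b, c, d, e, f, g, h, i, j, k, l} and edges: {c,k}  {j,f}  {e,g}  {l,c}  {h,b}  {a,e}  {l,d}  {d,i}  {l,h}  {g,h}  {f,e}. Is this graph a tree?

Yes

|V| = 12, |E| = 11.
Connected and |E| = |V| - 1, which characterizes a tree.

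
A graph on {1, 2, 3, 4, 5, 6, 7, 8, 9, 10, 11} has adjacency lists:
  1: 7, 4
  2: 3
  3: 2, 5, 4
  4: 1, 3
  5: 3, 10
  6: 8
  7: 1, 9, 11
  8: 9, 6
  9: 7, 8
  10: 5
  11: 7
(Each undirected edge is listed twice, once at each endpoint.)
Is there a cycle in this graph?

No

The graph has 11 vertices, 10 edges, and 1 connected component.
Since 10 = 11 - 1, the graph is a forest and contains no cycle.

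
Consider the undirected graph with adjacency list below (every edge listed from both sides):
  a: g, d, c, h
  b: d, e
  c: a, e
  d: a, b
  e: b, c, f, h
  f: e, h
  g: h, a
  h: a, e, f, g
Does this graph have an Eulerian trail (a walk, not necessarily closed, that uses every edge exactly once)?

Degrees: a:4, b:2, c:2, d:2, e:4, f:2, g:2, h:4
Odd-degree vertices: none (0 total).
The non-isolated vertices are connected and exactly 0 have odd degree, so an Eulerian trail exists.

Yes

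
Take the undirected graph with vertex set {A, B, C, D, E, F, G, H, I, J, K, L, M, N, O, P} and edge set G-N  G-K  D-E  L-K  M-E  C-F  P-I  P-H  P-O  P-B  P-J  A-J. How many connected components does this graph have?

4

Component: {C, F}
Component: {D, E, M}
Component: {G, K, L, N}
Component: {A, B, H, I, J, O, P}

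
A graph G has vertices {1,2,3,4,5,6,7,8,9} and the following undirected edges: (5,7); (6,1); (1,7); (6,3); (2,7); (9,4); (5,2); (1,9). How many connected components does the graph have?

Component: {8}
Component: {1, 2, 3, 4, 5, 6, 7, 9}

2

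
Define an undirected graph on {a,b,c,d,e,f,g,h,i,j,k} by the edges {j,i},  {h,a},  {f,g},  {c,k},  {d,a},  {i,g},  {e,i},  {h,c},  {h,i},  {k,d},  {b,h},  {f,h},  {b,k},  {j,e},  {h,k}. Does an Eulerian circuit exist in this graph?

Degrees: a:2, b:2, c:2, d:2, e:2, f:2, g:2, h:6, i:4, j:2, k:4
All degrees are even and the non-isolated vertices are connected — an Eulerian circuit exists.

Yes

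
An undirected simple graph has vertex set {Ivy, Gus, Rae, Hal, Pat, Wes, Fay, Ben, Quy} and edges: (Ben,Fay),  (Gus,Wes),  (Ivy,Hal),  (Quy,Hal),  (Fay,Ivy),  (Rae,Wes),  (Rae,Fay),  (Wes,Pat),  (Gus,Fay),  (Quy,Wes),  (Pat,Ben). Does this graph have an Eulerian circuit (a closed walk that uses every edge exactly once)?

Degrees: Ivy:2, Gus:2, Rae:2, Hal:2, Pat:2, Wes:4, Fay:4, Ben:2, Quy:2
All degrees are even and the non-isolated vertices are connected — an Eulerian circuit exists.

Yes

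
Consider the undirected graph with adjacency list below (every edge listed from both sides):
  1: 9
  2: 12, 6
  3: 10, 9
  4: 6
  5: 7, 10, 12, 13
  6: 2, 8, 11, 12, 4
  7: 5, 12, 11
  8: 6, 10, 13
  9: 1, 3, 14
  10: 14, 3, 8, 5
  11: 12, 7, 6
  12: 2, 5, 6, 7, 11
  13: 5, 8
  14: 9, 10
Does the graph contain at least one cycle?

Yes

|V| = 14, |E| = 20, number of components = 1.
One cycle is 6-11-12-6.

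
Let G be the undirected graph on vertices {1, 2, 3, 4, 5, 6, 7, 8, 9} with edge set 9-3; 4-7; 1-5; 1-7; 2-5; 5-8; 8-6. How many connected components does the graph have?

2

Component: {3, 9}
Component: {1, 2, 4, 5, 6, 7, 8}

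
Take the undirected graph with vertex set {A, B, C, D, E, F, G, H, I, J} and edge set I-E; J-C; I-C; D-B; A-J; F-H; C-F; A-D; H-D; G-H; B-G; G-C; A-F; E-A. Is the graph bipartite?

No

C-I-E-A-J-C is an odd cycle (length 5), and a bipartite graph can contain only even cycles.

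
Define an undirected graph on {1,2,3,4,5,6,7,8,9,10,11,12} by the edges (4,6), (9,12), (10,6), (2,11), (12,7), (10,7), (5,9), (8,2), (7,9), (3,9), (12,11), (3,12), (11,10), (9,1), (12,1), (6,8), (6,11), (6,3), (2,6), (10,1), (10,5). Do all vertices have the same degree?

Degrees: 1:3, 2:3, 3:3, 4:1, 5:2, 6:6, 7:3, 8:2, 9:5, 10:5, 11:4, 12:5
Degrees are not all equal (e.g. deg(4)=1 but deg(6)=6); not regular.

No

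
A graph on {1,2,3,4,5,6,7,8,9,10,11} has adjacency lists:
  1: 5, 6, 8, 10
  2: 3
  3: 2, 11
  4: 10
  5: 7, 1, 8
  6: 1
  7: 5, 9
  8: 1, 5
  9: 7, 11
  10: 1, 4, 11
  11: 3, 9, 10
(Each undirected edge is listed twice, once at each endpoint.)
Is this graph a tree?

|V| = 11, |E| = 12.
A tree on 11 vertices has exactly 10 edges; this graph has 12, so it contains a cycle and is not a tree.

No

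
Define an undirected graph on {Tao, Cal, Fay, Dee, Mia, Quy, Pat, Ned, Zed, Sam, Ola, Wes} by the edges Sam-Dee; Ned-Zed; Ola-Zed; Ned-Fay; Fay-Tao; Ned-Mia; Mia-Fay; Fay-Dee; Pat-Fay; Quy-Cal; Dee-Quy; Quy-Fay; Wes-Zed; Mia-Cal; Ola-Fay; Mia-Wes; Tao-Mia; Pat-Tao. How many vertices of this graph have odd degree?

Degrees: Tao:3, Cal:2, Fay:7, Dee:3, Mia:5, Quy:3, Pat:2, Ned:3, Zed:3, Sam:1, Ola:2, Wes:2
Odd-degree vertices: Tao, Fay, Dee, Mia, Quy, Ned, Zed, Sam.

8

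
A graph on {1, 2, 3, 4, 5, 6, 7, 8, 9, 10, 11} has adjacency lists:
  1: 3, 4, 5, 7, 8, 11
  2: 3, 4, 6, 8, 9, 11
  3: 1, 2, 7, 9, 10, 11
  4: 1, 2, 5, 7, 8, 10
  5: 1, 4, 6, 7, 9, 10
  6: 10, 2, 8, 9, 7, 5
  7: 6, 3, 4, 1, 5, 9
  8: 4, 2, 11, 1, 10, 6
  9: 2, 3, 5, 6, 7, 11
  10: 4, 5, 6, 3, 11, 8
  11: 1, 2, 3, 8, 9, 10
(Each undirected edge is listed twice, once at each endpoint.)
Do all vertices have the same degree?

Degrees: 1:6, 2:6, 3:6, 4:6, 5:6, 6:6, 7:6, 8:6, 9:6, 10:6, 11:6
Every vertex has degree 6, so the graph is 6-regular.

Yes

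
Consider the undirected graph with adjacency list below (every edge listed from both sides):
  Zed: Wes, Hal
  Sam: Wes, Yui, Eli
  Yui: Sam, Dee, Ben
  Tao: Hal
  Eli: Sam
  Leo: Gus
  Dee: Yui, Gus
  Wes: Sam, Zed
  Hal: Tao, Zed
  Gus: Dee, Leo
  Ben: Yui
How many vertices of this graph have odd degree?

Degrees: Zed:2, Sam:3, Yui:3, Tao:1, Eli:1, Leo:1, Dee:2, Wes:2, Hal:2, Gus:2, Ben:1
Odd-degree vertices: Sam, Yui, Tao, Eli, Leo, Ben.

6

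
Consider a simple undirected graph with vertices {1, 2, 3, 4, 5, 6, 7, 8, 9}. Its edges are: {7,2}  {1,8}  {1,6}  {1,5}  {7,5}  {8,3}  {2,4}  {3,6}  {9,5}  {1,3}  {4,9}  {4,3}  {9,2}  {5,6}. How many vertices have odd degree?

4

Degrees: 1:4, 2:3, 3:4, 4:3, 5:4, 6:3, 7:2, 8:2, 9:3
Odd-degree vertices: 2, 4, 6, 9.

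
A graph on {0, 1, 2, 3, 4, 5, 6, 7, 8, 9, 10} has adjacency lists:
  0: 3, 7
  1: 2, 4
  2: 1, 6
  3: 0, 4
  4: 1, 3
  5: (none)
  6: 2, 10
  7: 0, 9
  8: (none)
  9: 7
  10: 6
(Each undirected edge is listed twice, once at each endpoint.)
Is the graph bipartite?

Yes

Partition the vertices as {1, 3, 5, 6, 7, 8} vs {0, 2, 4, 9, 10}. Each listed edge has one endpoint in each part, so the graph is bipartite.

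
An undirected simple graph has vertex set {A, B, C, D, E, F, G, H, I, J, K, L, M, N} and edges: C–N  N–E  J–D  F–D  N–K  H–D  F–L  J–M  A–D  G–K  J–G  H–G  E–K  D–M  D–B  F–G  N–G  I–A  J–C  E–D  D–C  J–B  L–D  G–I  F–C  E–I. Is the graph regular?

Degrees: A:2, B:2, C:4, D:9, E:4, F:4, G:6, H:2, I:3, J:5, K:3, L:2, M:2, N:4
Vertex A has degree 2 while D has degree 9, so the graph is not regular.

No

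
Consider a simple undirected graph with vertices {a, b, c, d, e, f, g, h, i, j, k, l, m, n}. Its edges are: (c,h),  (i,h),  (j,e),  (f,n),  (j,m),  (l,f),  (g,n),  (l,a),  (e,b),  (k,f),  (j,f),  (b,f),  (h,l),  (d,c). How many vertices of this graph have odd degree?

Degrees: a:1, b:2, c:2, d:1, e:2, f:5, g:1, h:3, i:1, j:3, k:1, l:3, m:1, n:2
Odd-degree vertices: a, d, f, g, h, i, j, k, l, m.

10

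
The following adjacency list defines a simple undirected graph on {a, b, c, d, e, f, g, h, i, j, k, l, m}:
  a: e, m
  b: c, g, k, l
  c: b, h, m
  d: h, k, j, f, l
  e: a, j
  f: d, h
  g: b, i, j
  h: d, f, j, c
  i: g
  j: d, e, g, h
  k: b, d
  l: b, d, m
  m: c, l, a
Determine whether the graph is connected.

Yes

Starting from a and exploring outward reaches every vertex (a, e, m, j, c, l, h, g, d, b, f, i, k); the graph is connected.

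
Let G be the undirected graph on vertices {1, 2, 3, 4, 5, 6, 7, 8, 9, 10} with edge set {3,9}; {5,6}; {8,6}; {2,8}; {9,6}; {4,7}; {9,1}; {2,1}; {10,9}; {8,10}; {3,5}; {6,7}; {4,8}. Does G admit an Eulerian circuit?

Degrees: 1:2, 2:2, 3:2, 4:2, 5:2, 6:4, 7:2, 8:4, 9:4, 10:2
All degrees are even and the non-isolated vertices are connected — an Eulerian circuit exists.

Yes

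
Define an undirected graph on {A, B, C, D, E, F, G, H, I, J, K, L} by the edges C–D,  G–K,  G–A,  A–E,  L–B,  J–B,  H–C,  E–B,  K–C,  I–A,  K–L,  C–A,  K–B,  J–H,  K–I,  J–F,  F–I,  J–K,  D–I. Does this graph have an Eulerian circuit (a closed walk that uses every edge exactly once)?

Degrees: A:4, B:4, C:4, D:2, E:2, F:2, G:2, H:2, I:4, J:4, K:6, L:2
All degrees are even and the non-isolated vertices are connected — an Eulerian circuit exists.

Yes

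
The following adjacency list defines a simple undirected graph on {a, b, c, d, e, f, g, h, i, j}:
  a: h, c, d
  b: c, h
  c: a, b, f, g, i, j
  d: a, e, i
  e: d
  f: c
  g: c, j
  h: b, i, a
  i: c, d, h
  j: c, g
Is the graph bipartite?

The cycle g-c-j-g has length 3, which is odd, so the graph is not bipartite.

No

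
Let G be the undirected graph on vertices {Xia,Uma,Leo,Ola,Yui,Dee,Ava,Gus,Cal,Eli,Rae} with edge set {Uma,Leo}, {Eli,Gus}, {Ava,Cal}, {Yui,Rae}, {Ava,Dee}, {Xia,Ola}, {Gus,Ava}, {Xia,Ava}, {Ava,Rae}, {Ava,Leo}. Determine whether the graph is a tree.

Yes

The graph has 11 vertices and 10 edges.
It is connected with exactly 10 edges, hence acyclic — it is a tree.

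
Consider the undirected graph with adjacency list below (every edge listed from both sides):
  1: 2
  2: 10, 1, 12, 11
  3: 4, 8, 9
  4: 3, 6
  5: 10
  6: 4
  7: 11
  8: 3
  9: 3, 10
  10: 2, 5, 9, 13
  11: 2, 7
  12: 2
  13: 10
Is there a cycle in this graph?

The graph has 13 vertices, 12 edges, and 1 connected component.
Since 12 = 13 - 1, the graph is a forest and contains no cycle.

No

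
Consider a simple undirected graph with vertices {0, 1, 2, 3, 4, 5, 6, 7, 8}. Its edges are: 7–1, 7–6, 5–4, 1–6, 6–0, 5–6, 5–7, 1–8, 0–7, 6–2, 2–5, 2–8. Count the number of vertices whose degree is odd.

4

Degrees: 0:2, 1:3, 2:3, 3:0, 4:1, 5:4, 6:5, 7:4, 8:2
Odd-degree vertices: 1, 2, 4, 6.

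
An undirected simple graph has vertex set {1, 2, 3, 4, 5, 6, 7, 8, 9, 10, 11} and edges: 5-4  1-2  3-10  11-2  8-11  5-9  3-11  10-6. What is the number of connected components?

3

Component: {7}
Component: {4, 5, 9}
Component: {1, 2, 3, 6, 8, 10, 11}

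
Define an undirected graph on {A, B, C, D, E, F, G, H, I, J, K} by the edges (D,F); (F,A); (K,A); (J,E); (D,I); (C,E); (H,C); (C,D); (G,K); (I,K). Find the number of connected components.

2

Component: {B}
Component: {A, C, D, E, F, G, H, I, J, K}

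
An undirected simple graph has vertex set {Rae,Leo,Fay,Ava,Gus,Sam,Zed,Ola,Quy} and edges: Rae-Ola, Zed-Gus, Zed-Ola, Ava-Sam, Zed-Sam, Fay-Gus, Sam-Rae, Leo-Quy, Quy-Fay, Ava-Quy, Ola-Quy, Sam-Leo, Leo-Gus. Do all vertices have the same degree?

No

Degrees: Rae:2, Leo:3, Fay:2, Ava:2, Gus:3, Sam:4, Zed:3, Ola:3, Quy:4
Degrees are not all equal (e.g. deg(Rae)=2 but deg(Sam)=4); not regular.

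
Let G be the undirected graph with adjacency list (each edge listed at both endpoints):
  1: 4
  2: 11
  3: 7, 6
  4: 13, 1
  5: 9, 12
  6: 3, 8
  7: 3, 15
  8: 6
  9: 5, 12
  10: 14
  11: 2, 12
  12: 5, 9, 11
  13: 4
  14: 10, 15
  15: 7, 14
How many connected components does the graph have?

3

Component: {1, 4, 13}
Component: {2, 5, 9, 11, 12}
Component: {3, 6, 7, 8, 10, 14, 15}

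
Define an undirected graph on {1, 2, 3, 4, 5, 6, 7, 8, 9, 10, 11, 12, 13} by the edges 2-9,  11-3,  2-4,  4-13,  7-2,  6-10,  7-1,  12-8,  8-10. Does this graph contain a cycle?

The graph has 13 vertices, 9 edges, and 4 connected components.
A forest on 13 vertices with 4 components has exactly 9 edges, which matches — so no cycle.

No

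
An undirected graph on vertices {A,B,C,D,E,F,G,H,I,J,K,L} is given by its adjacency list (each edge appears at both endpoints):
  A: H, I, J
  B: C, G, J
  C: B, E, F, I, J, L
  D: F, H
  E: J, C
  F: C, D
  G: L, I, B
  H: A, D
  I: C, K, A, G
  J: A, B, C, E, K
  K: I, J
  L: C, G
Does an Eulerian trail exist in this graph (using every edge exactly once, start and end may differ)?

Degrees: A:3, B:3, C:6, D:2, E:2, F:2, G:3, H:2, I:4, J:5, K:2, L:2
Odd-degree vertices: A, B, G, J (4 total).
With 4 odd-degree vertices (more than two), no single trail can use every edge.

No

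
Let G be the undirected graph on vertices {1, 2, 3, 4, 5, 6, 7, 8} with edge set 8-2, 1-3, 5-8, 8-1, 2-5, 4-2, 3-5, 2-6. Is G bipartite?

No

2-5-8-2 is an odd cycle (length 3), and a bipartite graph can contain only even cycles.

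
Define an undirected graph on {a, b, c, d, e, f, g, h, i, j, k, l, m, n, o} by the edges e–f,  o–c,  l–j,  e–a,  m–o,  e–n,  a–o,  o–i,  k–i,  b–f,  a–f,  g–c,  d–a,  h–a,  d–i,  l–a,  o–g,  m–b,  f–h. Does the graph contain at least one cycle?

Yes

|V| = 15, |E| = 19, number of components = 1.
One cycle is a-h-f-a.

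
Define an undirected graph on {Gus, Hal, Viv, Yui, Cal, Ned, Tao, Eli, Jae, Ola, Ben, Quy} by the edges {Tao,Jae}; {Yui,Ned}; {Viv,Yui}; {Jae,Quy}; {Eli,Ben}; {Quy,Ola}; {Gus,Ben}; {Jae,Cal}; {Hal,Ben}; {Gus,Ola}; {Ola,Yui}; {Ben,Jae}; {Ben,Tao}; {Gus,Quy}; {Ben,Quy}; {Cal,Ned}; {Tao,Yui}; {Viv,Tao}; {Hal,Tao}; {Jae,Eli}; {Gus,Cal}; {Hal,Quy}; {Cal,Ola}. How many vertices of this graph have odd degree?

4

Degrees: Gus:4, Hal:3, Viv:2, Yui:4, Cal:4, Ned:2, Tao:5, Eli:2, Jae:5, Ola:4, Ben:6, Quy:5
Odd-degree vertices: Hal, Tao, Jae, Quy.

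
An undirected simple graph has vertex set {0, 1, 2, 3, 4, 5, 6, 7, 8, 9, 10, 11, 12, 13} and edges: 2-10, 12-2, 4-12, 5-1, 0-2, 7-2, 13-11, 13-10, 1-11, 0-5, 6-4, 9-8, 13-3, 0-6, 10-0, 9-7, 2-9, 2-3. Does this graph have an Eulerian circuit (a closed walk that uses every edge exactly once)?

No

Degrees: 0:4, 1:2, 2:6, 3:2, 4:2, 5:2, 6:2, 7:2, 8:1, 9:3, 10:3, 11:2, 12:2, 13:3
8, 9, 10, 13 have odd degree; an Eulerian circuit needs every degree to be even, so none exists.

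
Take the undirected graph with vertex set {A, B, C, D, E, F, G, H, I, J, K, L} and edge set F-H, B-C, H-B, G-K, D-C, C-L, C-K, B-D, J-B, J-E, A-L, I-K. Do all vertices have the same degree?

Degrees: A:1, B:4, C:4, D:2, E:1, F:1, G:1, H:2, I:1, J:2, K:3, L:2
Degrees are not all equal (e.g. deg(A)=1 but deg(B)=4); not regular.

No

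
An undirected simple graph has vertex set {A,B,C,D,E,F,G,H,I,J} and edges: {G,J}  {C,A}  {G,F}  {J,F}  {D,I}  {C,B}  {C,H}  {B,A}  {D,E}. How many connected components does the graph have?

Component: {D, E, I}
Component: {F, G, J}
Component: {A, B, C, H}

3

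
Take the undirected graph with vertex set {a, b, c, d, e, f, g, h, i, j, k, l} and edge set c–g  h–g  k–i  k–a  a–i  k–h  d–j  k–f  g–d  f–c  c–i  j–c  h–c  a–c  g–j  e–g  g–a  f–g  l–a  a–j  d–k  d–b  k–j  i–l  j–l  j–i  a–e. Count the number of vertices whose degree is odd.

Degrees: a:7, b:1, c:6, d:4, e:2, f:3, g:7, h:3, i:5, j:7, k:6, l:3
Odd-degree vertices: a, b, f, g, h, i, j, l.

8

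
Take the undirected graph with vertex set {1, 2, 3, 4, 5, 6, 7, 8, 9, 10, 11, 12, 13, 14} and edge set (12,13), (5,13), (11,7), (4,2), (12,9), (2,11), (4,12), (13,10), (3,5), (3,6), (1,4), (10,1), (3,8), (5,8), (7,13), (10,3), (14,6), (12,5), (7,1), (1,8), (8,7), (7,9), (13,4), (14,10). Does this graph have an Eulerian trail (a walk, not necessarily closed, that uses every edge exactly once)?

Yes

Degrees: 1:4, 2:2, 3:4, 4:4, 5:4, 6:2, 7:5, 8:4, 9:2, 10:4, 11:2, 12:4, 13:5, 14:2
Odd-degree vertices: 7, 13 (2 total).
With 2 odd-degree vertices and all edges in one connected piece, an Eulerian trail exists (from 7 to 13).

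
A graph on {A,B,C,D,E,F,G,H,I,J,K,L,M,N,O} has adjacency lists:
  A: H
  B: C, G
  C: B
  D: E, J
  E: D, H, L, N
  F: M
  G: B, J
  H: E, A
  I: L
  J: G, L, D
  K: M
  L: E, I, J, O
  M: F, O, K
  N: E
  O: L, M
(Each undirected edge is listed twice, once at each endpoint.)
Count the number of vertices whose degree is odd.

Degrees: A:1, B:2, C:1, D:2, E:4, F:1, G:2, H:2, I:1, J:3, K:1, L:4, M:3, N:1, O:2
Odd-degree vertices: A, C, F, I, J, K, M, N.

8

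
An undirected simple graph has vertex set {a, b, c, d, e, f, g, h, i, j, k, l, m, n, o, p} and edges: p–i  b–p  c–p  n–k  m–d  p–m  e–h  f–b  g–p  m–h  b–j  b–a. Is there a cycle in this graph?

|V| = 16, |E| = 12, number of components = 4.
A forest on 16 vertices with 4 components has exactly 12 edges, which matches — so no cycle.

No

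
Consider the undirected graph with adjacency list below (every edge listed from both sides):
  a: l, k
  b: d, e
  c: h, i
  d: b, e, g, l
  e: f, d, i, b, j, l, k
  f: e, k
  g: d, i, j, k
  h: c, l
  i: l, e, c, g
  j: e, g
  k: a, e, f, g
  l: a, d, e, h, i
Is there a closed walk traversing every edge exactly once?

Degrees: a:2, b:2, c:2, d:4, e:7, f:2, g:4, h:2, i:4, j:2, k:4, l:5
Vertices with odd degree: e, l. An Eulerian circuit requires all degrees even.

No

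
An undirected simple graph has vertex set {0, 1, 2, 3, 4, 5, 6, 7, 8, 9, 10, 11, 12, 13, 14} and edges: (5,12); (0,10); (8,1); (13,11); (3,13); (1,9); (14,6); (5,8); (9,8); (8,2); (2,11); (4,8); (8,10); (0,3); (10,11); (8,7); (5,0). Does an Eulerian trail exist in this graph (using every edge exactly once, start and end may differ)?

Degrees: 0:3, 1:2, 2:2, 3:2, 4:1, 5:3, 6:1, 7:1, 8:7, 9:2, 10:3, 11:3, 12:1, 13:2, 14:1
Odd-degree vertices: 0, 4, 5, 6, 7, 8, 10, 11, 12, 14 (10 total).
With 10 odd-degree vertices (more than two), no single trail can use every edge.

No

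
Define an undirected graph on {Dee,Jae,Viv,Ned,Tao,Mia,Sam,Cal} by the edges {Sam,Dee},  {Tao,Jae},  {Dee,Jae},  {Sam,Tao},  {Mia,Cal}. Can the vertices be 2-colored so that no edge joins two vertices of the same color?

Yes

Color {Jae, Viv, Ned, Sam, Cal} black and {Dee, Tao, Mia} white. No edge joins two same-colored vertices, so the graph is bipartite.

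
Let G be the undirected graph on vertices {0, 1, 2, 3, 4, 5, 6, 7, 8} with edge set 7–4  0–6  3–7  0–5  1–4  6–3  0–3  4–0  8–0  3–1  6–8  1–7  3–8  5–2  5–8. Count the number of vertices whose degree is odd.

Degrees: 0:5, 1:3, 2:1, 3:5, 4:3, 5:3, 6:3, 7:3, 8:4
Odd-degree vertices: 0, 1, 2, 3, 4, 5, 6, 7.

8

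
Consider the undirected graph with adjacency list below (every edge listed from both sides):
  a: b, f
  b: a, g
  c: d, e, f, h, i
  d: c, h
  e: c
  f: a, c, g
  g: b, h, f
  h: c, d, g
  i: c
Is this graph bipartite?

No

d-h-c-d is an odd cycle (length 3), and a bipartite graph can contain only even cycles.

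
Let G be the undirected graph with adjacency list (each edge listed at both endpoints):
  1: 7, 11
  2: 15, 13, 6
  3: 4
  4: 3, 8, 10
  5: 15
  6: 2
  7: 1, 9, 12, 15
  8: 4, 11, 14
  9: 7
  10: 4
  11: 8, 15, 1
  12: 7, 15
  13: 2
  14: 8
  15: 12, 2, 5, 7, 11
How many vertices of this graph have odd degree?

Degrees: 1:2, 2:3, 3:1, 4:3, 5:1, 6:1, 7:4, 8:3, 9:1, 10:1, 11:3, 12:2, 13:1, 14:1, 15:5
Odd-degree vertices: 2, 3, 4, 5, 6, 8, 9, 10, 11, 13, 14, 15.

12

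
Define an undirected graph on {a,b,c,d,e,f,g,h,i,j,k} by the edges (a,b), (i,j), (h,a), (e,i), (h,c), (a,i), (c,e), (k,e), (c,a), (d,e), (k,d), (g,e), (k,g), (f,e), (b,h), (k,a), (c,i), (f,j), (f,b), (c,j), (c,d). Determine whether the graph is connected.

Yes

A breadth-first search from a visits a, h, k, b, i, c, g, e, d, f, j — all 11 vertices — so the graph is connected.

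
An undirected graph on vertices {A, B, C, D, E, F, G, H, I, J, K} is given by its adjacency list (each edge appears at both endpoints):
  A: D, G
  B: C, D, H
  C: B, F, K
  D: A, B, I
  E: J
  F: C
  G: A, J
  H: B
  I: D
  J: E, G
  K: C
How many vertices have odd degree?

Degrees: A:2, B:3, C:3, D:3, E:1, F:1, G:2, H:1, I:1, J:2, K:1
Odd-degree vertices: B, C, D, E, F, H, I, K.

8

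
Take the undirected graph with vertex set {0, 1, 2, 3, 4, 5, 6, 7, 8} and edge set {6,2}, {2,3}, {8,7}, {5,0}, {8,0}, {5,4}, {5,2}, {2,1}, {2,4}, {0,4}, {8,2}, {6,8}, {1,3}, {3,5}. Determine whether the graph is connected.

Starting from 0 and exploring outward reaches every vertex (0, 8, 4, 5, 2, 7, 6, 3, 1); the graph is connected.

Yes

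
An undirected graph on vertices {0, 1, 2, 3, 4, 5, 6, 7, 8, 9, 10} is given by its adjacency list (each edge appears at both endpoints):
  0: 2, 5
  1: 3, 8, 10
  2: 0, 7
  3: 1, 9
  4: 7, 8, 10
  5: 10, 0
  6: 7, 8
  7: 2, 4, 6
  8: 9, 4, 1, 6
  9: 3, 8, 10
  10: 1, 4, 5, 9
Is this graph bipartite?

A valid 2-coloring puts {1, 2, 4, 5, 6, 9} on one side and {0, 3, 7, 8, 10} on the other; every edge crosses between the two sides.

Yes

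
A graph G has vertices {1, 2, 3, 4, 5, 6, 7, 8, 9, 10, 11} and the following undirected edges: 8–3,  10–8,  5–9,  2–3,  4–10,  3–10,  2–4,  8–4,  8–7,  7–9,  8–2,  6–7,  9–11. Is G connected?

No

Component: {1}
Component: {2, 3, 4, 5, 6, 7, 8, 9, 10, 11}
There are 2 separate components, so the graph is not connected.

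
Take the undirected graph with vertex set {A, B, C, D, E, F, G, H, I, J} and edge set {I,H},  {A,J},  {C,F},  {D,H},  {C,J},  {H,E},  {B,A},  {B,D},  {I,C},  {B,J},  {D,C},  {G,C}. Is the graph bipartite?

No

B-A-J-B is an odd cycle (length 3), and a bipartite graph can contain only even cycles.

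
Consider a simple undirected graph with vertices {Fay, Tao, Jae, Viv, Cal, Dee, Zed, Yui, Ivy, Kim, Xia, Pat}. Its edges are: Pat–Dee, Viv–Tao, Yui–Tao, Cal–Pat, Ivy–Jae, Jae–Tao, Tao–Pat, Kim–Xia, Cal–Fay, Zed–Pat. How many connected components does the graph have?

2

Component: {Kim, Xia}
Component: {Fay, Tao, Jae, Viv, Cal, Dee, Zed, Yui, Ivy, Pat}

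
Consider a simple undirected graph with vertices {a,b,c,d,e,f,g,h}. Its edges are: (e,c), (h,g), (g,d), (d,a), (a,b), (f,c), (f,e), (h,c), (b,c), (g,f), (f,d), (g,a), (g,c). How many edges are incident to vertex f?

4

Neighbors of f: c, d, e, g.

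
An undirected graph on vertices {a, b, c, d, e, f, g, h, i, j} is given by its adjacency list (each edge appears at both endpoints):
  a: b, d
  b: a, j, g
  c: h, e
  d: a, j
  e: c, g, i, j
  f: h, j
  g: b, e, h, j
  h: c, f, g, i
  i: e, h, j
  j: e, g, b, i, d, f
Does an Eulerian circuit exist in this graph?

No

Degrees: a:2, b:3, c:2, d:2, e:4, f:2, g:4, h:4, i:3, j:6
Vertices with odd degree: b, i. An Eulerian circuit requires all degrees even.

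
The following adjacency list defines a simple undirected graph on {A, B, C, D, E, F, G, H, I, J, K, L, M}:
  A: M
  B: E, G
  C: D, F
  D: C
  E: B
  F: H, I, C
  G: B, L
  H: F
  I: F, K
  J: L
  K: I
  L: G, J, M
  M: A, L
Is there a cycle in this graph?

No

|V| = 13, |E| = 11, number of components = 2.
Since 11 = 13 - 2, the graph is a forest and contains no cycle.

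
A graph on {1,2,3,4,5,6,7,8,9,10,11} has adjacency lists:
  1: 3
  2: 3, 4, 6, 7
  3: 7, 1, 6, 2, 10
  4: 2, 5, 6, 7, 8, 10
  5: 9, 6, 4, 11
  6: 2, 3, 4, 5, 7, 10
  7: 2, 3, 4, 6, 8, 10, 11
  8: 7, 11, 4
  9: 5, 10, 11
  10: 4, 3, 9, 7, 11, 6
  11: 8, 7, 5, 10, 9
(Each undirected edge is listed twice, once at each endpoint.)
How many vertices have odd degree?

Degrees: 1:1, 2:4, 3:5, 4:6, 5:4, 6:6, 7:7, 8:3, 9:3, 10:6, 11:5
Odd-degree vertices: 1, 3, 7, 8, 9, 11.

6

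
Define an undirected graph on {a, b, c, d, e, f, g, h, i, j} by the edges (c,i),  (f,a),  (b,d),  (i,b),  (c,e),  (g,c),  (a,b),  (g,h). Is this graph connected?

Component: {j}
Component: {a, b, c, d, e, f, g, h, i}
No edge joins these 2 groups, so the graph is disconnected.

No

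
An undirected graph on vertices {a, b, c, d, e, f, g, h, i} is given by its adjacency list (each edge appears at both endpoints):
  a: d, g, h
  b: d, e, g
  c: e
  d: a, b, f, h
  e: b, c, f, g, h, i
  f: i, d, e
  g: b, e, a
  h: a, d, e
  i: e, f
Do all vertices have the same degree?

No

Degrees: a:3, b:3, c:1, d:4, e:6, f:3, g:3, h:3, i:2
Vertex c has degree 1 while e has degree 6, so the graph is not regular.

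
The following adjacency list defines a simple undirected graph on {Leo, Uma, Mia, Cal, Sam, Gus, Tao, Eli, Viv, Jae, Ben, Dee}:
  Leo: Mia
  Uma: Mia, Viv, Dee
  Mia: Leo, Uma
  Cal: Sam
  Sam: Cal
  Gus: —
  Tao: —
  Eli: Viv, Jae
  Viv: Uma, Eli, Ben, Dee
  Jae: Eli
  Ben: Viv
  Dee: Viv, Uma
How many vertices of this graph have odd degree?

Degrees: Leo:1, Uma:3, Mia:2, Cal:1, Sam:1, Gus:0, Tao:0, Eli:2, Viv:4, Jae:1, Ben:1, Dee:2
Odd-degree vertices: Leo, Uma, Cal, Sam, Jae, Ben.

6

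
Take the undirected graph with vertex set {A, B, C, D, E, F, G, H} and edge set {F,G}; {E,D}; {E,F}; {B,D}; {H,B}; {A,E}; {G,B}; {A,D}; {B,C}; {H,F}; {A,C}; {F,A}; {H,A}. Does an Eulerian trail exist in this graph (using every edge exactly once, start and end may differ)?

Degrees: A:5, B:4, C:2, D:3, E:3, F:4, G:2, H:3
Odd-degree vertices: A, D, E, H (4 total).
With 4 odd-degree vertices (more than two), no single trail can use every edge.

No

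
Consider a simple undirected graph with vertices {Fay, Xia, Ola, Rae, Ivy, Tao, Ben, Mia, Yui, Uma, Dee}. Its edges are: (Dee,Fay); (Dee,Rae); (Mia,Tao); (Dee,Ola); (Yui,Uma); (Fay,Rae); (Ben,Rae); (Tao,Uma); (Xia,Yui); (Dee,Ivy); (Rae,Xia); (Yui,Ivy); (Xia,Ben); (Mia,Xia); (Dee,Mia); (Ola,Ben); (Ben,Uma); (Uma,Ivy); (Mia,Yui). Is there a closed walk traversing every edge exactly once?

Degrees: Fay:2, Xia:4, Ola:2, Rae:4, Ivy:3, Tao:2, Ben:4, Mia:4, Yui:4, Uma:4, Dee:5
Vertices with odd degree: Ivy, Dee. An Eulerian circuit requires all degrees even.

No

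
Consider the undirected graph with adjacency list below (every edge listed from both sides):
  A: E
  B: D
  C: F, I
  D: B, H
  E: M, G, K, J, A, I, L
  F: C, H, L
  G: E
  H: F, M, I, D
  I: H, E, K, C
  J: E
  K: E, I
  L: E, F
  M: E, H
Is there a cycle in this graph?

Yes

|V| = 13, |E| = 16, number of components = 1.
One cycle is I-H-F-C-I.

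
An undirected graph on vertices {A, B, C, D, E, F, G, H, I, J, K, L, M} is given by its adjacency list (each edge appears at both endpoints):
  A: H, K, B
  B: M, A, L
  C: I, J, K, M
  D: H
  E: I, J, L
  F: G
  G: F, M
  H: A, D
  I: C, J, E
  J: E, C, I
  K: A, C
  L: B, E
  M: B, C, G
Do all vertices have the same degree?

No

Degrees: A:3, B:3, C:4, D:1, E:3, F:1, G:2, H:2, I:3, J:3, K:2, L:2, M:3
Degrees are not all equal (e.g. deg(D)=1 but deg(C)=4); not regular.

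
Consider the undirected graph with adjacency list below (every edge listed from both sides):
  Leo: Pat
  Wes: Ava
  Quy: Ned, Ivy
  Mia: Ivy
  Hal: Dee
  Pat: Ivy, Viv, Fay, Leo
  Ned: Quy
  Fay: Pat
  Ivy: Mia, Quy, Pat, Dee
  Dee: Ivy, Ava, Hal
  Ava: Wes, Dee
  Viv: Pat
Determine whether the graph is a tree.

Yes

|V| = 12, |E| = 11.
It is connected with exactly 11 edges, hence acyclic — it is a tree.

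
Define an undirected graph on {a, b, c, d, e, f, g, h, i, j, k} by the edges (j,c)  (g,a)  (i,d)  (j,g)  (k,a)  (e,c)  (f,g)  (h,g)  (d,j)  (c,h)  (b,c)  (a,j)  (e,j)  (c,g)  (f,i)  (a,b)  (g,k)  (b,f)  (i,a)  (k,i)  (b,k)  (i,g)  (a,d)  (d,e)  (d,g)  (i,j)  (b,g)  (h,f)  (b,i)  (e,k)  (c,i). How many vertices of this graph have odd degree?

4

Degrees: a:6, b:6, c:6, d:5, e:4, f:4, g:9, h:3, i:8, j:6, k:5
Odd-degree vertices: d, g, h, k.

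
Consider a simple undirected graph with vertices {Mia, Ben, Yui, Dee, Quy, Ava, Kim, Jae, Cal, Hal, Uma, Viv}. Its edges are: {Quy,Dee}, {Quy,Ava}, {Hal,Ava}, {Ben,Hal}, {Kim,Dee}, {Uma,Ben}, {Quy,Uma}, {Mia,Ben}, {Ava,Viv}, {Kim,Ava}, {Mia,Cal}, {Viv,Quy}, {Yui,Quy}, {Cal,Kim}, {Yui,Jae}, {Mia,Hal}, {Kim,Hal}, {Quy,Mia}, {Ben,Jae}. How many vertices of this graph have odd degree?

0

Degrees: Mia:4, Ben:4, Yui:2, Dee:2, Quy:6, Ava:4, Kim:4, Jae:2, Cal:2, Hal:4, Uma:2, Viv:2
Odd-degree vertices: none.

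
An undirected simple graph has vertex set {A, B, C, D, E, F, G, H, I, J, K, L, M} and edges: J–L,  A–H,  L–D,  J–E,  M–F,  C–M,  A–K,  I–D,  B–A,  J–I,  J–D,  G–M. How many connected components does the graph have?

3

Component: {A, B, H, K}
Component: {C, F, G, M}
Component: {D, E, I, J, L}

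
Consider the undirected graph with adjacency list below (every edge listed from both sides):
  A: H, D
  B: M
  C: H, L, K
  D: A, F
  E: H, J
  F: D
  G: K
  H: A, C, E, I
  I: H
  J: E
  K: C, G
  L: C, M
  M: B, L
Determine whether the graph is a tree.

Yes

The graph has 13 vertices and 12 edges.
It is connected with exactly 12 edges, hence acyclic — it is a tree.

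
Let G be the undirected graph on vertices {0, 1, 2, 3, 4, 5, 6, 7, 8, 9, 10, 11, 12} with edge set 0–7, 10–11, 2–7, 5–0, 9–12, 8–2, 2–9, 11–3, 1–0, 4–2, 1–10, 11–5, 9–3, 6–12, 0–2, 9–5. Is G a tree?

The graph has 13 vertices and 16 edges.
A tree on 13 vertices has exactly 12 edges; this graph has 16, so it contains a cycle and is not a tree.

No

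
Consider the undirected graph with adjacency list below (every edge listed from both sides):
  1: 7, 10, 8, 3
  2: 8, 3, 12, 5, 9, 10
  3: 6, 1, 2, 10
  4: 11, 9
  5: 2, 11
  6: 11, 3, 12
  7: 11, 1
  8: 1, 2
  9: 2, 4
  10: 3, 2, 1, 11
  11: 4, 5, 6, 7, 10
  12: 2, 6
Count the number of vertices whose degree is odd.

2

Degrees: 1:4, 2:6, 3:4, 4:2, 5:2, 6:3, 7:2, 8:2, 9:2, 10:4, 11:5, 12:2
Odd-degree vertices: 6, 11.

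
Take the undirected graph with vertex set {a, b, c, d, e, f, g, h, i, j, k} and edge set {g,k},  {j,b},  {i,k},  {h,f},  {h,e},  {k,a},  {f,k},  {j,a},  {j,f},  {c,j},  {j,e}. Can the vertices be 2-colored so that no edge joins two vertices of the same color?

Yes

Partition the vertices as {d, h, j, k} vs {a, b, c, e, f, g, i}. Each listed edge has one endpoint in each part, so the graph is bipartite.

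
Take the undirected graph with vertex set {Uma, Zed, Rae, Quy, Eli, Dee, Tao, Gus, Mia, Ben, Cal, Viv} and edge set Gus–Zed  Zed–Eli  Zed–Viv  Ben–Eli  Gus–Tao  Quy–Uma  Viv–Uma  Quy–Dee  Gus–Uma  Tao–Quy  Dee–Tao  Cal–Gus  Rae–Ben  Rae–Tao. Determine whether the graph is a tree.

No

|V| = 12, |E| = 14.
It is not connected, so it is not a tree.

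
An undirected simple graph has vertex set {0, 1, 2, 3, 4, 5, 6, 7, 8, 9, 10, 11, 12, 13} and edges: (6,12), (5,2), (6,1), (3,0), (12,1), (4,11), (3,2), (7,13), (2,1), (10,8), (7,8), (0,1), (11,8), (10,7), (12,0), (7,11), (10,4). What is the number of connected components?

Component: {9}
Component: {4, 7, 8, 10, 11, 13}
Component: {0, 1, 2, 3, 5, 6, 12}

3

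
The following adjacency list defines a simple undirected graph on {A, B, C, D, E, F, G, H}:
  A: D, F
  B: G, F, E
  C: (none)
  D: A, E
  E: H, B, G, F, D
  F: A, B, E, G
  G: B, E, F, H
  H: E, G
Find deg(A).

Neighbors of A: D, F.

2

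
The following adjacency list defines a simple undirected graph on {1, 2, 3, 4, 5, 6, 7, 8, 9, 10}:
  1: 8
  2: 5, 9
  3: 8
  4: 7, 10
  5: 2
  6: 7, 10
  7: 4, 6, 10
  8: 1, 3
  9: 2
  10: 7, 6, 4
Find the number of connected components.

Component: {1, 3, 8}
Component: {2, 5, 9}
Component: {4, 6, 7, 10}

3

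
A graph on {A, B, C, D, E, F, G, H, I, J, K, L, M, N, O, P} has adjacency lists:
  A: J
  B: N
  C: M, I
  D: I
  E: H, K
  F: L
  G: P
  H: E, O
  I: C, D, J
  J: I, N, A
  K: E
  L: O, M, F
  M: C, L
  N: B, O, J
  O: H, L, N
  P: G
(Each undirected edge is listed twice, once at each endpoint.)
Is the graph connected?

No

Component: {G, P}
Component: {A, B, C, D, E, F, H, I, J, K, L, M, N, O}
There are 2 separate components, so the graph is not connected.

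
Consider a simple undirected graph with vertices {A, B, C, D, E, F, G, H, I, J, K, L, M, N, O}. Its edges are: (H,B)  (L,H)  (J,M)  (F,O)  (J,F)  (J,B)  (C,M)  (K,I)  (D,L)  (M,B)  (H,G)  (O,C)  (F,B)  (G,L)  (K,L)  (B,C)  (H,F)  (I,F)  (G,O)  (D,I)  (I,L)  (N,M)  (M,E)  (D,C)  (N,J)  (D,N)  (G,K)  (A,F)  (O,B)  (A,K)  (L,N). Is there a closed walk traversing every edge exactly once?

Degrees: A:2, B:6, C:4, D:4, E:1, F:6, G:4, H:4, I:4, J:4, K:4, L:6, M:5, N:4, O:4
Vertices with odd degree: E, M. An Eulerian circuit requires all degrees even.

No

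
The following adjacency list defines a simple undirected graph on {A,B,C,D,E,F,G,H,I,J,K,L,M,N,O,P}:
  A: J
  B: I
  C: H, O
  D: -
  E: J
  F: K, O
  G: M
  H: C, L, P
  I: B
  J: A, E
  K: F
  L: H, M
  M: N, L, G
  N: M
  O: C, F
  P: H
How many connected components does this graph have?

4

Component: {D}
Component: {B, I}
Component: {A, E, J}
Component: {C, F, G, H, K, L, M, N, O, P}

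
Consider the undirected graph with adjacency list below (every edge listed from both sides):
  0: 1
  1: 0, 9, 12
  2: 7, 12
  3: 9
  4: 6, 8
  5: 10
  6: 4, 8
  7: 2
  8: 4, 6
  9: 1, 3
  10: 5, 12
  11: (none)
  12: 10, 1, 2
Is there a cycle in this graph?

Yes

|V| = 13, |E| = 11, number of components = 3.
One cycle is 4-8-6-4.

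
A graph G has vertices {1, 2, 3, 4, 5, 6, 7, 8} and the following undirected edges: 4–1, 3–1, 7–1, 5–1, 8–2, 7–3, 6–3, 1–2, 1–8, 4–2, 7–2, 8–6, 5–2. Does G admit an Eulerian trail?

No

Degrees: 1:6, 2:5, 3:3, 4:2, 5:2, 6:2, 7:3, 8:3
Odd-degree vertices: 2, 3, 7, 8 (4 total).
With 4 odd-degree vertices (more than two), no single trail can use every edge.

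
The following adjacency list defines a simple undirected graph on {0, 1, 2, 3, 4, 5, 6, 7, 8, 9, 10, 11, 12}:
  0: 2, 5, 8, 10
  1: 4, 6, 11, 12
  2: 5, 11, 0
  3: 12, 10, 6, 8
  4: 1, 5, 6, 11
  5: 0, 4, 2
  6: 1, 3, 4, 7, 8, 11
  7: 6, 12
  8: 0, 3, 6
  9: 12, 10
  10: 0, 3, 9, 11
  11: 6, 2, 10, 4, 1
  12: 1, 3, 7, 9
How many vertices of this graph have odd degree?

Degrees: 0:4, 1:4, 2:3, 3:4, 4:4, 5:3, 6:6, 7:2, 8:3, 9:2, 10:4, 11:5, 12:4
Odd-degree vertices: 2, 5, 8, 11.

4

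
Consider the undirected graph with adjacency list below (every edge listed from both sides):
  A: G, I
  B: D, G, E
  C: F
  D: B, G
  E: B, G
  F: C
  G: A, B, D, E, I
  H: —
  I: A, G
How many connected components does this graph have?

3

Component: {H}
Component: {C, F}
Component: {A, B, D, E, G, I}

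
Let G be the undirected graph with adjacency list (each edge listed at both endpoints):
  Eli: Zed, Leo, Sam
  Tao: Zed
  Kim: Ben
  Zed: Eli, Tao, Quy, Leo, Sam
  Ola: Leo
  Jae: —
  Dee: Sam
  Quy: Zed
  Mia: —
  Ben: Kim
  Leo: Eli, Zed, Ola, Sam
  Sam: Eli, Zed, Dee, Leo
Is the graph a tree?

No

|V| = 12, |E| = 11.
It splits into 4 components, so it cannot be a tree.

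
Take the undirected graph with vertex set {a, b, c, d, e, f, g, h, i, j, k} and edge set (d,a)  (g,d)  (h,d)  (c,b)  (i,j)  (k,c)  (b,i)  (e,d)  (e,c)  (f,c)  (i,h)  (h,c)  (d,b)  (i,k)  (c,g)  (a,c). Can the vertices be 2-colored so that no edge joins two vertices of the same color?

Yes

A valid 2-coloring puts {c, d, i} on one side and {a, b, e, f, g, h, j, k} on the other; every edge crosses between the two sides.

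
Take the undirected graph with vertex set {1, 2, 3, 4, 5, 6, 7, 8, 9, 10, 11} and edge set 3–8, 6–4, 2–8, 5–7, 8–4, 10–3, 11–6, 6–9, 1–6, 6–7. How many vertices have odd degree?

8

Degrees: 1:1, 2:1, 3:2, 4:2, 5:1, 6:5, 7:2, 8:3, 9:1, 10:1, 11:1
Odd-degree vertices: 1, 2, 5, 6, 8, 9, 10, 11.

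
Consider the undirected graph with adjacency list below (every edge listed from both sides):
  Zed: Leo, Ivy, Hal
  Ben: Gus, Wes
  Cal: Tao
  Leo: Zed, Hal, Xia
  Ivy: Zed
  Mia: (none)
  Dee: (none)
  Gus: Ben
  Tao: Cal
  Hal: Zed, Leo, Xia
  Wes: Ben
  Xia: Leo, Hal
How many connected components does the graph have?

Component: {Mia}
Component: {Dee}
Component: {Cal, Tao}
Component: {Ben, Gus, Wes}
Component: {Zed, Leo, Ivy, Hal, Xia}

5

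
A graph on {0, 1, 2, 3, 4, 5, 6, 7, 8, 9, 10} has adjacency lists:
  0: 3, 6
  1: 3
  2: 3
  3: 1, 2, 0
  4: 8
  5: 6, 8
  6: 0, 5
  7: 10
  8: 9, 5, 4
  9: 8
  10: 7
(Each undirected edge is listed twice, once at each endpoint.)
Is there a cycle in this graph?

|V| = 11, |E| = 9, number of components = 2.
A forest on 11 vertices with 2 components has exactly 9 edges, which matches — so no cycle.

No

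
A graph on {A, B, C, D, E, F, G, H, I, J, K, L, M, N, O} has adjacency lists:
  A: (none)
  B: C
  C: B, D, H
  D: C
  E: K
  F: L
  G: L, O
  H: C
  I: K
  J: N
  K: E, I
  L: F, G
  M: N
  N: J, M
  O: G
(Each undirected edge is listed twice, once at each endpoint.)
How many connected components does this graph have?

5

Component: {A}
Component: {E, I, K}
Component: {J, M, N}
Component: {B, C, D, H}
Component: {F, G, L, O}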